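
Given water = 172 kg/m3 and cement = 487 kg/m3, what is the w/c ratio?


w/c = water / cement
w/c = 172 / 487 = 0.353

0.353


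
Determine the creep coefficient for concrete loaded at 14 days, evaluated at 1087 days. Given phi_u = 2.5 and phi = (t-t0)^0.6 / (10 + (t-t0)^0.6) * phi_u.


dt = 1087 - 14 = 1073
phi = 1073^0.6 / (10 + 1073^0.6) * 2.5
= 2.17

2.17


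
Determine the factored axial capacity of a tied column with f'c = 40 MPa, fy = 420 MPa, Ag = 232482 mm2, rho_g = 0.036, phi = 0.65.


Ast = rho * Ag = 0.036 * 232482 = 8369.352 mm2
phi*Pn = 0.65 * 0.80 * (0.85 * 40 * (232482 - 8369.352) + 420 * 8369.352) / 1000
= 5790.18 kN

5790.18


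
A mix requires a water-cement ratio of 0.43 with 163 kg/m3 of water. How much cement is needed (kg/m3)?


Cement = water / (w/c)
= 163 / 0.43
= 379.1 kg/m3

379.1


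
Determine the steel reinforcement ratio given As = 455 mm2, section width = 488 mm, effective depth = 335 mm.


rho = As / (b * d)
= 455 / (488 * 335)
= 0.0028

0.0028


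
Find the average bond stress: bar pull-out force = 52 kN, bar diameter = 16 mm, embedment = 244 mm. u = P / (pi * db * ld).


u = P / (pi * db * ld)
= 52 * 1000 / (pi * 16 * 244)
= 4.24 MPa

4.24


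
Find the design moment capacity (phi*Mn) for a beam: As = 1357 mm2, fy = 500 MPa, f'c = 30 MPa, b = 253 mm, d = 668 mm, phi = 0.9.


a = As * fy / (0.85 * f'c * b)
= 1357 * 500 / (0.85 * 30 * 253)
= 105.1693 mm
Mn = As * fy * (d - a/2) / 10^6
= 417.5593 kN-m
phi*Mn = 0.9 * 417.5593 = 375.8 kN-m

375.8


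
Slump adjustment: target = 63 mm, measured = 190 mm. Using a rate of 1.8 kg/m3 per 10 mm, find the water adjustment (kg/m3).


Difference = 63 - 190 = -127 mm
Water adjustment = -127 * 1.8 / 10 = -22.9 kg/m3

-22.9


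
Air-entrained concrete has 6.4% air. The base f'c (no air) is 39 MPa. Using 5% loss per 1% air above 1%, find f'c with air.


Strength loss = (6.4 - 1) * 5 = 27.0%
f'c = 39 * (1 - 27.0/100)
= 28.47 MPa

28.47


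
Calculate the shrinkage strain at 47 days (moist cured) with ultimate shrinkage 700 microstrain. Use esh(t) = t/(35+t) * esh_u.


esh(47) = 47 / (35 + 47) * 700
= 47 / 82 * 700
= 401.2 microstrain

401.2


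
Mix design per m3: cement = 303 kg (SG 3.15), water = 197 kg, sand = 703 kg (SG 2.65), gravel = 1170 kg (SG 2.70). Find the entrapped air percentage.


Vol cement = 303 / (3.15 * 1000) = 0.09619 m3
Vol water = 197 / 1000 = 0.197 m3
Vol sand = 703 / (2.65 * 1000) = 0.265283 m3
Vol gravel = 1170 / (2.70 * 1000) = 0.433333 m3
Total solid + water volume = 0.991807 m3
Air = (1 - 0.991807) * 100 = 0.82%

0.82


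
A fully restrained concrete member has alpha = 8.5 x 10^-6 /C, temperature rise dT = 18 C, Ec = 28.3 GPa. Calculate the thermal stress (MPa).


sigma = alpha * dT * Ec
= 8.5e-6 * 18 * 28.3 * 1000
= 4.33 MPa

4.33


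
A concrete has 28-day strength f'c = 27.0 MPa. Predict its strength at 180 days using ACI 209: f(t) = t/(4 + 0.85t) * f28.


f(180) = 180 / (4 + 0.85 * 180) * 27.0
= 180 / 157.0 * 27.0
= 30.96 MPa

30.96


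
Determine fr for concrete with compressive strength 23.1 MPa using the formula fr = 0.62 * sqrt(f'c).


fr = 0.62 * sqrt(23.1)
= 2.98 MPa

2.98


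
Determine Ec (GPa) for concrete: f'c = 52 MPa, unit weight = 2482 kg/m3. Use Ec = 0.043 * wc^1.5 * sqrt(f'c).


Ec = 0.043 * 2482^1.5 * sqrt(52) / 1000
= 38.34 GPa

38.34


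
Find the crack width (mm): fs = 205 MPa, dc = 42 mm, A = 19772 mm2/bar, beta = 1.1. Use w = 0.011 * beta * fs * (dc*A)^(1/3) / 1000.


w = 0.011 * beta * fs * (dc * A)^(1/3) / 1000
= 0.011 * 1.1 * 205 * (42 * 19772)^(1/3) / 1000
= 0.233 mm

0.233


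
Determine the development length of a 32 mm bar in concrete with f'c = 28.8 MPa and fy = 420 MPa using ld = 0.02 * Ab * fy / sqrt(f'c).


Ab = pi * 32^2 / 4 = 804.248 mm2
ld = 0.02 * 804.248 * 420 / sqrt(28.8)
= 1258.8 mm

1258.8


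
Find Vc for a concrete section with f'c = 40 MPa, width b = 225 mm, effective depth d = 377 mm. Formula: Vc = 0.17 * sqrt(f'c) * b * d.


Vc = 0.17 * sqrt(40) * 225 * 377 / 1000
= 91.2 kN

91.2


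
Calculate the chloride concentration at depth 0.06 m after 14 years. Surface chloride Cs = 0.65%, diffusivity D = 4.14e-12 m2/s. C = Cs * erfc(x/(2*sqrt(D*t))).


t_seconds = 14 * 365.25 * 24 * 3600 = 441806400.0 s
arg = 0.06 / (2 * sqrt(4.14e-12 * 441806400.0))
= 0.7015
erfc(0.7015) = 0.3212
C = 0.65 * 0.3212 = 0.2088%

0.2088


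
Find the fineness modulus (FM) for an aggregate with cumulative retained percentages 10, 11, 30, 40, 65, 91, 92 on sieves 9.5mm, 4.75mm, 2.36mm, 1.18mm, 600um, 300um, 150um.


FM = sum(cumulative % retained) / 100
= 339 / 100
= 3.39

3.39


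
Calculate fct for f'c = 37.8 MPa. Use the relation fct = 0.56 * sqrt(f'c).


fct = 0.56 * sqrt(37.8)
= 0.56 * 6.148
= 3.443 MPa

3.443


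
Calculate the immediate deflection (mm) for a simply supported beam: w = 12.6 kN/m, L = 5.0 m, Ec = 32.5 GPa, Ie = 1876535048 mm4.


Convert: L = 5.0 m = 5000 mm, Ec = 32.5 GPa = 32500 MPa
delta = 5 * 12.6 * 5000^4 / (384 * 32500 * 1876535048)
= 1.68 mm

1.68


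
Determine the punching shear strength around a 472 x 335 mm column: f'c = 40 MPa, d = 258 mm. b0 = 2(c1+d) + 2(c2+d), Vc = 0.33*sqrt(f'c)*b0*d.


b0 = 2*(472 + 258) + 2*(335 + 258) = 2646 mm
Vc = 0.33 * sqrt(40) * 2646 * 258 / 1000
= 1424.8 kN

1424.8


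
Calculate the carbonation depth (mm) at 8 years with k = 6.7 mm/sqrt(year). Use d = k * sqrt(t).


depth = k * sqrt(t)
= 6.7 * sqrt(8)
= 18.95 mm

18.95


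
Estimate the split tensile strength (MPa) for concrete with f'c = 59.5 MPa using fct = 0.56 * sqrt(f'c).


fct = 0.56 * sqrt(59.5)
= 0.56 * 7.714
= 4.32 MPa

4.32


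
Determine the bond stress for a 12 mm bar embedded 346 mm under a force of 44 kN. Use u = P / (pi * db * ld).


u = P / (pi * db * ld)
= 44 * 1000 / (pi * 12 * 346)
= 3.373 MPa

3.373


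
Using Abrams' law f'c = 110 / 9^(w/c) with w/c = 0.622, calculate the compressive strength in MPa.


f'c = 110 / 9^0.622
= 110 / 3.922
= 28.04 MPa

28.04


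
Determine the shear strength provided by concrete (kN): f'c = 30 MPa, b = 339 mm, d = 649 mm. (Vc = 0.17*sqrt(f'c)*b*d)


Vc = 0.17 * sqrt(30) * 339 * 649 / 1000
= 204.86 kN

204.86


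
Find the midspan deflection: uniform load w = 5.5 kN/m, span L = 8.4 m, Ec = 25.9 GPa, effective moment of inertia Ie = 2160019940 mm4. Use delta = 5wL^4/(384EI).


Convert: L = 8.4 m = 8400 mm, Ec = 25.9 GPa = 25900 MPa
delta = 5 * 5.5 * 8400^4 / (384 * 25900 * 2160019940)
= 6.37 mm

6.37


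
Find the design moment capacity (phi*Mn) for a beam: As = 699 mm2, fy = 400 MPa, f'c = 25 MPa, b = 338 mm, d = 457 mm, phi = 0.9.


a = As * fy / (0.85 * f'c * b)
= 699 * 400 / (0.85 * 25 * 338)
= 38.9279 mm
Mn = As * fy * (d - a/2) / 10^6
= 122.3351 kN-m
phi*Mn = 0.9 * 122.3351 = 110.1 kN-m

110.1


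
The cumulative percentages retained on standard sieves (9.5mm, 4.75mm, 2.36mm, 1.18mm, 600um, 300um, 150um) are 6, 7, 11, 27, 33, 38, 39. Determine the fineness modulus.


FM = sum(cumulative % retained) / 100
= 161 / 100
= 1.61

1.61


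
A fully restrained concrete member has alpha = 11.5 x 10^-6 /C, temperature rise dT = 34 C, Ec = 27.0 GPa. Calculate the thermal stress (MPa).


sigma = alpha * dT * Ec
= 11.5e-6 * 34 * 27.0 * 1000
= 10.557 MPa

10.557


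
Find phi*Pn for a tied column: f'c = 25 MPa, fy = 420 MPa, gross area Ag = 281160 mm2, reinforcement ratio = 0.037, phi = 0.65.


Ast = rho * Ag = 0.037 * 281160 = 10402.92 mm2
phi*Pn = 0.65 * 0.80 * (0.85 * 25 * (281160 - 10402.92) + 420 * 10402.92) / 1000
= 5263.86 kN

5263.86


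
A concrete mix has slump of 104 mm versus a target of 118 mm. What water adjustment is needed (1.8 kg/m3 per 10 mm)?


Difference = 118 - 104 = 14 mm
Water adjustment = 14 * 1.8 / 10 = 2.5 kg/m3

2.5


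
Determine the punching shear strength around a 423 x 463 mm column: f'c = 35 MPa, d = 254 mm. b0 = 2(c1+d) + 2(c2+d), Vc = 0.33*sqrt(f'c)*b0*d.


b0 = 2*(423 + 254) + 2*(463 + 254) = 2788 mm
Vc = 0.33 * sqrt(35) * 2788 * 254 / 1000
= 1382.53 kN

1382.53


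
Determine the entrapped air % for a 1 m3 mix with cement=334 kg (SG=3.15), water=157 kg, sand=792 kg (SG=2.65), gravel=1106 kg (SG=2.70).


Vol cement = 334 / (3.15 * 1000) = 0.106032 m3
Vol water = 157 / 1000 = 0.157 m3
Vol sand = 792 / (2.65 * 1000) = 0.298868 m3
Vol gravel = 1106 / (2.70 * 1000) = 0.40963 m3
Total solid + water volume = 0.971529 m3
Air = (1 - 0.971529) * 100 = 2.85%

2.85


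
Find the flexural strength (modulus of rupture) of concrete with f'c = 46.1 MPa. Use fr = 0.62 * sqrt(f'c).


fr = 0.62 * sqrt(46.1)
= 4.21 MPa

4.21


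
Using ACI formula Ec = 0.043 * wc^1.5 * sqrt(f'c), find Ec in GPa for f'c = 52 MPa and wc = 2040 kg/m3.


Ec = 0.043 * 2040^1.5 * sqrt(52) / 1000
= 28.57 GPa

28.57


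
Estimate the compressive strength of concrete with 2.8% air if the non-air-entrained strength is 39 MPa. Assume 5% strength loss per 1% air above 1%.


Strength loss = (2.8 - 1) * 5 = 9.0%
f'c = 39 * (1 - 9.0/100)
= 35.49 MPa

35.49


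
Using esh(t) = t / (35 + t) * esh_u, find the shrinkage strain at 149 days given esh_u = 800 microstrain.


esh(149) = 149 / (35 + 149) * 800
= 149 / 184 * 800
= 647.8 microstrain

647.8


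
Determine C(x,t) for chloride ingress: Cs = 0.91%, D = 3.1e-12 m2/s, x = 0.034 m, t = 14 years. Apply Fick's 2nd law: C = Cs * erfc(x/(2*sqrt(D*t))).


t_seconds = 14 * 365.25 * 24 * 3600 = 441806400.0 s
arg = 0.034 / (2 * sqrt(3.1e-12 * 441806400.0))
= 0.4594
erfc(0.4594) = 0.5159
C = 0.91 * 0.5159 = 0.4695%

0.4695


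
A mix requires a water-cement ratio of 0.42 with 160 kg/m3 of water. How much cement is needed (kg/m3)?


Cement = water / (w/c)
= 160 / 0.42
= 381.0 kg/m3

381.0


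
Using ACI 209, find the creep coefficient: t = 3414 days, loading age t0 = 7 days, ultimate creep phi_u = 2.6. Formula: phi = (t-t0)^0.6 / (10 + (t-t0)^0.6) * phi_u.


dt = 3414 - 7 = 3407
phi = 3407^0.6 / (10 + 3407^0.6) * 2.6
= 2.416

2.416


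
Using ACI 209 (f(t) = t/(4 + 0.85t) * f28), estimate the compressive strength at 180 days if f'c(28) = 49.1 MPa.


f(180) = 180 / (4 + 0.85 * 180) * 49.1
= 180 / 157.0 * 49.1
= 56.29 MPa

56.29


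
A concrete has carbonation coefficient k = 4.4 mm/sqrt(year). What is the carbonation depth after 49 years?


depth = k * sqrt(t)
= 4.4 * sqrt(49)
= 30.8 mm

30.8


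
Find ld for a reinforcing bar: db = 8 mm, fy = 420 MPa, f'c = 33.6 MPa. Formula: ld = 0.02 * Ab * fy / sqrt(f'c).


Ab = pi * 8^2 / 4 = 50.265 mm2
ld = 0.02 * 50.265 * 420 / sqrt(33.6)
= 72.8 mm

72.8


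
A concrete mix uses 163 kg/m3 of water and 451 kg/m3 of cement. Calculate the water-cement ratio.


w/c = water / cement
w/c = 163 / 451 = 0.361

0.361


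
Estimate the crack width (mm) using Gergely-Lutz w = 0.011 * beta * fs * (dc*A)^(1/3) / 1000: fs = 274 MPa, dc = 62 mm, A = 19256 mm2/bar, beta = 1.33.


w = 0.011 * beta * fs * (dc * A)^(1/3) / 1000
= 0.011 * 1.33 * 274 * (62 * 19256)^(1/3) / 1000
= 0.425 mm

0.425


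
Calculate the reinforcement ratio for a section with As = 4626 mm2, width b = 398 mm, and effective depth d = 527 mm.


rho = As / (b * d)
= 4626 / (398 * 527)
= 0.0221

0.0221


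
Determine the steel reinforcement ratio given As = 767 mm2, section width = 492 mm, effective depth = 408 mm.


rho = As / (b * d)
= 767 / (492 * 408)
= 0.0038

0.0038


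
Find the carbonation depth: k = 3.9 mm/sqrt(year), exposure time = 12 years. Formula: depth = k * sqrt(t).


depth = k * sqrt(t)
= 3.9 * sqrt(12)
= 13.51 mm

13.51


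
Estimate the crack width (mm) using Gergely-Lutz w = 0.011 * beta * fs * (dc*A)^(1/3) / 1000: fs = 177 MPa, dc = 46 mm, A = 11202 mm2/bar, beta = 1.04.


w = 0.011 * beta * fs * (dc * A)^(1/3) / 1000
= 0.011 * 1.04 * 177 * (46 * 11202)^(1/3) / 1000
= 0.162 mm

0.162


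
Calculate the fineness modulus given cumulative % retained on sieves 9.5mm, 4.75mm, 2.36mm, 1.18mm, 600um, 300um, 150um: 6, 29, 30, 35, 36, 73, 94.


FM = sum(cumulative % retained) / 100
= 303 / 100
= 3.03

3.03


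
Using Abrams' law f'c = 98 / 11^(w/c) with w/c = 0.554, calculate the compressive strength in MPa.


f'c = 98 / 11^0.554
= 98 / 3.775
= 25.96 MPa

25.96


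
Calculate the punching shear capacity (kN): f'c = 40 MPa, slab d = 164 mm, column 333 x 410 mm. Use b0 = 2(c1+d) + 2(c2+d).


b0 = 2*(333 + 164) + 2*(410 + 164) = 2142 mm
Vc = 0.33 * sqrt(40) * 2142 * 164 / 1000
= 733.17 kN

733.17


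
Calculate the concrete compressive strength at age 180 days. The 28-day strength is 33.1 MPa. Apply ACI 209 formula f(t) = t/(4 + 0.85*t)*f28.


f(180) = 180 / (4 + 0.85 * 180) * 33.1
= 180 / 157.0 * 33.1
= 37.95 MPa

37.95


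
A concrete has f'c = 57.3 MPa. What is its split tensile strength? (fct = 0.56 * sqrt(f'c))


fct = 0.56 * sqrt(57.3)
= 0.56 * 7.57
= 4.239 MPa

4.239


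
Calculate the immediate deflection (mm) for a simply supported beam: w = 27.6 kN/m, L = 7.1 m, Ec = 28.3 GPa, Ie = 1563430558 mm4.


Convert: L = 7.1 m = 7100 mm, Ec = 28.3 GPa = 28300 MPa
delta = 5 * 27.6 * 7100^4 / (384 * 28300 * 1563430558)
= 20.64 mm

20.64


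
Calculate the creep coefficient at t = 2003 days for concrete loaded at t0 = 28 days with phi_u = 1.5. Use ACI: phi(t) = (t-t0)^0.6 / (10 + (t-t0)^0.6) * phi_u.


dt = 2003 - 28 = 1975
phi = 1975^0.6 / (10 + 1975^0.6) * 1.5
= 1.357

1.357


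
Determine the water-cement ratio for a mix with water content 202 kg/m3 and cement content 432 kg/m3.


w/c = water / cement
w/c = 202 / 432 = 0.468

0.468


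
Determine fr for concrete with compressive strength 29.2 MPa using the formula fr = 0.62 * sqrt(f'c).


fr = 0.62 * sqrt(29.2)
= 3.35 MPa

3.35


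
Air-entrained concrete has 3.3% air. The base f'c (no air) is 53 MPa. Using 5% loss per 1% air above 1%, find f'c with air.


Strength loss = (3.3 - 1) * 5 = 11.5%
f'c = 53 * (1 - 11.5/100)
= 46.91 MPa

46.91


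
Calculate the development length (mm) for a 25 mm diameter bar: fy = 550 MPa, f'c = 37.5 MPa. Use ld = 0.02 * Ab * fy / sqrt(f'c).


Ab = pi * 25^2 / 4 = 490.874 mm2
ld = 0.02 * 490.874 * 550 / sqrt(37.5)
= 881.8 mm

881.8


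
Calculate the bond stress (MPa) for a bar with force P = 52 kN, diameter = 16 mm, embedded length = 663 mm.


u = P / (pi * db * ld)
= 52 * 1000 / (pi * 16 * 663)
= 1.56 MPa

1.56


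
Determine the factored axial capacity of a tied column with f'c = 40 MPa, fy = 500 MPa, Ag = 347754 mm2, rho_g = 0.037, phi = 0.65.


Ast = rho * Ag = 0.037 * 347754 = 12866.898 mm2
phi*Pn = 0.65 * 0.80 * (0.85 * 40 * (347754 - 12866.898) + 500 * 12866.898) / 1000
= 9266.2 kN

9266.2


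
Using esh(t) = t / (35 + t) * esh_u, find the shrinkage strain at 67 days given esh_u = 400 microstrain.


esh(67) = 67 / (35 + 67) * 400
= 67 / 102 * 400
= 262.7 microstrain

262.7


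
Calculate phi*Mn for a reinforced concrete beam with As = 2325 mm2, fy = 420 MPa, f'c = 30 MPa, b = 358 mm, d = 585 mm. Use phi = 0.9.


a = As * fy / (0.85 * f'c * b)
= 2325 * 420 / (0.85 * 30 * 358)
= 106.9668 mm
Mn = As * fy * (d - a/2) / 10^6
= 519.026 kN-m
phi*Mn = 0.9 * 519.026 = 467.12 kN-m

467.12


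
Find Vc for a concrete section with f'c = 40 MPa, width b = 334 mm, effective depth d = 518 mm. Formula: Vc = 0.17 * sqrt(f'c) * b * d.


Vc = 0.17 * sqrt(40) * 334 * 518 / 1000
= 186.02 kN

186.02


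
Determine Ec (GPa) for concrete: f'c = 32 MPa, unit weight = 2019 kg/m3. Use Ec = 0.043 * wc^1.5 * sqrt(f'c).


Ec = 0.043 * 2019^1.5 * sqrt(32) / 1000
= 22.07 GPa

22.07


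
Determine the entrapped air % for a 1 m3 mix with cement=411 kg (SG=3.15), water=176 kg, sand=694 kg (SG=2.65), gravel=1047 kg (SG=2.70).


Vol cement = 411 / (3.15 * 1000) = 0.130476 m3
Vol water = 176 / 1000 = 0.176 m3
Vol sand = 694 / (2.65 * 1000) = 0.261887 m3
Vol gravel = 1047 / (2.70 * 1000) = 0.387778 m3
Total solid + water volume = 0.956141 m3
Air = (1 - 0.956141) * 100 = 4.39%

4.39


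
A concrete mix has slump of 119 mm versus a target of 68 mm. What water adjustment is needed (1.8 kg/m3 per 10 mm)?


Difference = 68 - 119 = -51 mm
Water adjustment = -51 * 1.8 / 10 = -9.2 kg/m3

-9.2


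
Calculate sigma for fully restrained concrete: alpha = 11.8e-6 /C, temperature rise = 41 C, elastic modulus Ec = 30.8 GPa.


sigma = alpha * dT * Ec
= 11.8e-6 * 41 * 30.8 * 1000
= 14.901 MPa

14.901


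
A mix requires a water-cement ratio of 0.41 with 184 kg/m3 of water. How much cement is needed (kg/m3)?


Cement = water / (w/c)
= 184 / 0.41
= 448.8 kg/m3

448.8


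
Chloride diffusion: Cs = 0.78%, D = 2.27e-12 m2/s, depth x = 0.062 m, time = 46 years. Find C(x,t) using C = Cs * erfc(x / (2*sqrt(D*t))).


t_seconds = 46 * 365.25 * 24 * 3600 = 1451649600.0 s
arg = 0.062 / (2 * sqrt(2.27e-12 * 1451649600.0))
= 0.54
erfc(0.54) = 0.445
C = 0.78 * 0.445 = 0.3471%

0.3471


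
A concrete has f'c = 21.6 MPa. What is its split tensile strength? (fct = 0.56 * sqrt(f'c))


fct = 0.56 * sqrt(21.6)
= 0.56 * 4.648
= 2.603 MPa

2.603


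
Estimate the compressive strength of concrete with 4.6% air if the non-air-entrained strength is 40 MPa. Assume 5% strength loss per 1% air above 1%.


Strength loss = (4.6 - 1) * 5 = 18.0%
f'c = 40 * (1 - 18.0/100)
= 32.8 MPa

32.8


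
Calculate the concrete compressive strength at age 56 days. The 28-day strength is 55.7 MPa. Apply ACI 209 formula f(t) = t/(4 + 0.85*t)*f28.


f(56) = 56 / (4 + 0.85 * 56) * 55.7
= 56 / 51.6 * 55.7
= 60.45 MPa

60.45


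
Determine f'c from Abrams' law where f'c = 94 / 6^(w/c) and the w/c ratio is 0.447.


f'c = 94 / 6^0.447
= 94 / 2.228
= 42.2 MPa

42.2


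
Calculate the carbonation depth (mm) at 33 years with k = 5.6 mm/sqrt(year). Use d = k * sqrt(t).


depth = k * sqrt(t)
= 5.6 * sqrt(33)
= 32.17 mm

32.17


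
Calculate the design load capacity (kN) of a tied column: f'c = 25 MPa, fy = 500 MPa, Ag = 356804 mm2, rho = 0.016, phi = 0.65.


Ast = rho * Ag = 0.016 * 356804 = 5708.864 mm2
phi*Pn = 0.65 * 0.80 * (0.85 * 25 * (356804 - 5708.864) + 500 * 5708.864) / 1000
= 5363.91 kN

5363.91


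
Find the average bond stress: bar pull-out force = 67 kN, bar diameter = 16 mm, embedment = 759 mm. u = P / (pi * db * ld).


u = P / (pi * db * ld)
= 67 * 1000 / (pi * 16 * 759)
= 1.756 MPa

1.756


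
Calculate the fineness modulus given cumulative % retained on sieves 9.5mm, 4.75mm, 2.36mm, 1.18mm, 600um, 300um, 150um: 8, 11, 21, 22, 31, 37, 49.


FM = sum(cumulative % retained) / 100
= 179 / 100
= 1.79

1.79


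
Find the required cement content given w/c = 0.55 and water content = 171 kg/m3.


Cement = water / (w/c)
= 171 / 0.55
= 310.9 kg/m3

310.9


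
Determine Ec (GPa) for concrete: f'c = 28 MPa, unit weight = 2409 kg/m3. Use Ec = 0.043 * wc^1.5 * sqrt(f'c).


Ec = 0.043 * 2409^1.5 * sqrt(28) / 1000
= 26.9 GPa

26.9


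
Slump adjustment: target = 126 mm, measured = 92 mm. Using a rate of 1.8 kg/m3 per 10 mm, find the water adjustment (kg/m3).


Difference = 126 - 92 = 34 mm
Water adjustment = 34 * 1.8 / 10 = 6.1 kg/m3

6.1


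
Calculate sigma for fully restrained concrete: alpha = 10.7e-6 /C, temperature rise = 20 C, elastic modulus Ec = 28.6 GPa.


sigma = alpha * dT * Ec
= 10.7e-6 * 20 * 28.6 * 1000
= 6.12 MPa

6.12


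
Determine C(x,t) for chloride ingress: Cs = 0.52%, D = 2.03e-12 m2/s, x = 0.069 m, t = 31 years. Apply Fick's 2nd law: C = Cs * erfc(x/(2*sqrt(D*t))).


t_seconds = 31 * 365.25 * 24 * 3600 = 978285600.0 s
arg = 0.069 / (2 * sqrt(2.03e-12 * 978285600.0))
= 0.7742
erfc(0.7742) = 0.2736
C = 0.52 * 0.2736 = 0.1423%

0.1423


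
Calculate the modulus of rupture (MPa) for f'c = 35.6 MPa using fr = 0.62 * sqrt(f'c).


fr = 0.62 * sqrt(35.6)
= 3.699 MPa

3.699


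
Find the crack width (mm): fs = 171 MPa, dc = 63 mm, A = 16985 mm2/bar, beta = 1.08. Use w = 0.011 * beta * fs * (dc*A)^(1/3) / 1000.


w = 0.011 * beta * fs * (dc * A)^(1/3) / 1000
= 0.011 * 1.08 * 171 * (63 * 16985)^(1/3) / 1000
= 0.208 mm

0.208


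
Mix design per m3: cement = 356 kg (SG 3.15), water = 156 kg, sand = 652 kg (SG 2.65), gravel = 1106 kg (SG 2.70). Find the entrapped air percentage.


Vol cement = 356 / (3.15 * 1000) = 0.113016 m3
Vol water = 156 / 1000 = 0.156 m3
Vol sand = 652 / (2.65 * 1000) = 0.246038 m3
Vol gravel = 1106 / (2.70 * 1000) = 0.40963 m3
Total solid + water volume = 0.924683 m3
Air = (1 - 0.924683) * 100 = 7.53%

7.53


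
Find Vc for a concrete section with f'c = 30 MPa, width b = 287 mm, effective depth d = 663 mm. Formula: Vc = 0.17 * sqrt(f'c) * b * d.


Vc = 0.17 * sqrt(30) * 287 * 663 / 1000
= 177.18 kN

177.18


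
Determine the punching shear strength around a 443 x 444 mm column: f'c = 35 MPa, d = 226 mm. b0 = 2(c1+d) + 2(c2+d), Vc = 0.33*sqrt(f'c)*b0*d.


b0 = 2*(443 + 226) + 2*(444 + 226) = 2678 mm
Vc = 0.33 * sqrt(35) * 2678 * 226 / 1000
= 1181.59 kN

1181.59


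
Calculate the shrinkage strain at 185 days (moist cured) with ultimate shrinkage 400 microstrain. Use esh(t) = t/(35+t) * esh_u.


esh(185) = 185 / (35 + 185) * 400
= 185 / 220 * 400
= 336.4 microstrain

336.4


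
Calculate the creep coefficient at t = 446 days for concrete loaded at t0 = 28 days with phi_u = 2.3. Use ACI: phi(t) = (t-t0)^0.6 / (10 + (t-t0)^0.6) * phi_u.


dt = 446 - 28 = 418
phi = 418^0.6 / (10 + 418^0.6) * 2.3
= 1.815

1.815


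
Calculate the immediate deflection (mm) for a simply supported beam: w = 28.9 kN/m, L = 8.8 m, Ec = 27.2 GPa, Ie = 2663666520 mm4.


Convert: L = 8.8 m = 8800 mm, Ec = 27.2 GPa = 27200 MPa
delta = 5 * 28.9 * 8800^4 / (384 * 27200 * 2663666520)
= 31.15 mm

31.15


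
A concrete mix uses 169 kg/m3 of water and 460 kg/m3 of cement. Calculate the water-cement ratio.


w/c = water / cement
w/c = 169 / 460 = 0.367

0.367


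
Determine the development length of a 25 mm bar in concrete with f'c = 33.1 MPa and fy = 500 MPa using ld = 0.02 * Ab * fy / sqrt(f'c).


Ab = pi * 25^2 / 4 = 490.874 mm2
ld = 0.02 * 490.874 * 500 / sqrt(33.1)
= 853.2 mm

853.2


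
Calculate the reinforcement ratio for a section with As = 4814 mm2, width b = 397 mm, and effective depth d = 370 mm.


rho = As / (b * d)
= 4814 / (397 * 370)
= 0.0328

0.0328


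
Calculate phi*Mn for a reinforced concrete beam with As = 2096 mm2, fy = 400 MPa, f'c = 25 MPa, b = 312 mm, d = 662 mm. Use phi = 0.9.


a = As * fy / (0.85 * f'c * b)
= 2096 * 400 / (0.85 * 25 * 312)
= 126.4555 mm
Mn = As * fy * (d - a/2) / 10^6
= 502.0107 kN-m
phi*Mn = 0.9 * 502.0107 = 451.81 kN-m

451.81


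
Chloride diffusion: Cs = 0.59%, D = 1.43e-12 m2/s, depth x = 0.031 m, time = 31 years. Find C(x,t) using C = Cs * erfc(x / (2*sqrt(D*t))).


t_seconds = 31 * 365.25 * 24 * 3600 = 978285600.0 s
arg = 0.031 / (2 * sqrt(1.43e-12 * 978285600.0))
= 0.4144
erfc(0.4144) = 0.5578
C = 0.59 * 0.5578 = 0.3291%

0.3291


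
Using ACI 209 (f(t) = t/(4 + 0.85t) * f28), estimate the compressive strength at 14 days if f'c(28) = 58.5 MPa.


f(14) = 14 / (4 + 0.85 * 14) * 58.5
= 14 / 15.9 * 58.5
= 51.51 MPa

51.51


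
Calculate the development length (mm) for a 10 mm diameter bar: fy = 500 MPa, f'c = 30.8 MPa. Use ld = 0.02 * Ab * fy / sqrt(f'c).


Ab = pi * 10^2 / 4 = 78.54 mm2
ld = 0.02 * 78.54 * 500 / sqrt(30.8)
= 141.5 mm

141.5


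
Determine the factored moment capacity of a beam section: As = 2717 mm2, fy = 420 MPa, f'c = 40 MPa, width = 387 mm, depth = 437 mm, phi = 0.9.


a = As * fy / (0.85 * f'c * b)
= 2717 * 420 / (0.85 * 40 * 387)
= 86.7259 mm
Mn = As * fy * (d - a/2) / 10^6
= 449.195 kN-m
phi*Mn = 0.9 * 449.195 = 404.28 kN-m

404.28


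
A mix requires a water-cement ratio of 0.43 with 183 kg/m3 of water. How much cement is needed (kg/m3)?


Cement = water / (w/c)
= 183 / 0.43
= 425.6 kg/m3

425.6


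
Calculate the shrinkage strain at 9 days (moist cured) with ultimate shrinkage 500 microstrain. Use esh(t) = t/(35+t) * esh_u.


esh(9) = 9 / (35 + 9) * 500
= 9 / 44 * 500
= 102.3 microstrain

102.3


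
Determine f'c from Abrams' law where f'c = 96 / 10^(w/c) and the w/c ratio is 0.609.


f'c = 96 / 10^0.609
= 96 / 4.064
= 23.62 MPa

23.62


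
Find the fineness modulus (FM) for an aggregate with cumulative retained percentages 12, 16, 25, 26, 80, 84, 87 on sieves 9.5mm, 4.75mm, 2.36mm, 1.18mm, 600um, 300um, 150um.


FM = sum(cumulative % retained) / 100
= 330 / 100
= 3.3

3.3


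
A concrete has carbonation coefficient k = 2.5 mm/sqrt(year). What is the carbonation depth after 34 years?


depth = k * sqrt(t)
= 2.5 * sqrt(34)
= 14.58 mm

14.58


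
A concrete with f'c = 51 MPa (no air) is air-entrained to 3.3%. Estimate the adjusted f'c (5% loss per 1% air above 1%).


Strength loss = (3.3 - 1) * 5 = 11.5%
f'c = 51 * (1 - 11.5/100)
= 45.13 MPa

45.13


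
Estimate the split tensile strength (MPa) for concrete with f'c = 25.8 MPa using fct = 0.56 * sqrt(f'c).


fct = 0.56 * sqrt(25.8)
= 0.56 * 5.079
= 2.844 MPa

2.844


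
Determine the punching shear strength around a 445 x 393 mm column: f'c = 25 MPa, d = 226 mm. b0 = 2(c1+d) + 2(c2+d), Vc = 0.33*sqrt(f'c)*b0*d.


b0 = 2*(445 + 226) + 2*(393 + 226) = 2580 mm
Vc = 0.33 * sqrt(25) * 2580 * 226 / 1000
= 962.08 kN

962.08


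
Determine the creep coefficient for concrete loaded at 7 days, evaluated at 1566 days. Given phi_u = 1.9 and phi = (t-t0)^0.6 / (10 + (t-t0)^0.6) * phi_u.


dt = 1566 - 7 = 1559
phi = 1559^0.6 / (10 + 1559^0.6) * 1.9
= 1.694

1.694


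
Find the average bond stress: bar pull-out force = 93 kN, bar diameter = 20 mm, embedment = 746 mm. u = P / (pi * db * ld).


u = P / (pi * db * ld)
= 93 * 1000 / (pi * 20 * 746)
= 1.984 MPa

1.984


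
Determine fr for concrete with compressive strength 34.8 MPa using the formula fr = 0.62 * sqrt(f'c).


fr = 0.62 * sqrt(34.8)
= 3.657 MPa

3.657


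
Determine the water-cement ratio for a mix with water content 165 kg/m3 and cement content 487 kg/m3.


w/c = water / cement
w/c = 165 / 487 = 0.339

0.339


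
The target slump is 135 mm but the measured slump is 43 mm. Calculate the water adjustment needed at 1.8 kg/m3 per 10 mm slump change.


Difference = 135 - 43 = 92 mm
Water adjustment = 92 * 1.8 / 10 = 16.6 kg/m3

16.6


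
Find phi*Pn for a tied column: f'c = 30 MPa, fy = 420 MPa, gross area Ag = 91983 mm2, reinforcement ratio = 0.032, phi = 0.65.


Ast = rho * Ag = 0.032 * 91983 = 2943.456 mm2
phi*Pn = 0.65 * 0.80 * (0.85 * 30 * (91983 - 2943.456) + 420 * 2943.456) / 1000
= 1823.52 kN

1823.52


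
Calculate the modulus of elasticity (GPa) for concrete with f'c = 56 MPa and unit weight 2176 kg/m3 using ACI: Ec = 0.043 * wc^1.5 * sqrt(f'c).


Ec = 0.043 * 2176^1.5 * sqrt(56) / 1000
= 32.66 GPa

32.66


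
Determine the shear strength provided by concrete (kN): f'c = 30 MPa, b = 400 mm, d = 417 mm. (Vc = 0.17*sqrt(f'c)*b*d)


Vc = 0.17 * sqrt(30) * 400 * 417 / 1000
= 155.31 kN

155.31


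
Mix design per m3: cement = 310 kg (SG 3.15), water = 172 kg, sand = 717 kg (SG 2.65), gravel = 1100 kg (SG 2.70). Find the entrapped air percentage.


Vol cement = 310 / (3.15 * 1000) = 0.098413 m3
Vol water = 172 / 1000 = 0.172 m3
Vol sand = 717 / (2.65 * 1000) = 0.270566 m3
Vol gravel = 1100 / (2.70 * 1000) = 0.407407 m3
Total solid + water volume = 0.948386 m3
Air = (1 - 0.948386) * 100 = 5.16%

5.16


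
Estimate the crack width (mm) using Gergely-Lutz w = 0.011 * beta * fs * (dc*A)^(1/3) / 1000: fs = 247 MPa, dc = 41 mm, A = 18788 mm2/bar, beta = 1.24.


w = 0.011 * beta * fs * (dc * A)^(1/3) / 1000
= 0.011 * 1.24 * 247 * (41 * 18788)^(1/3) / 1000
= 0.309 mm

0.309


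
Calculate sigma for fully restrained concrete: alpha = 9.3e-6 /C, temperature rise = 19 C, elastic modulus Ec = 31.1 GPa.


sigma = alpha * dT * Ec
= 9.3e-6 * 19 * 31.1 * 1000
= 5.495 MPa

5.495


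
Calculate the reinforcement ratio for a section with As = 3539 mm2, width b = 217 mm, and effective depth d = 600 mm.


rho = As / (b * d)
= 3539 / (217 * 600)
= 0.0272

0.0272


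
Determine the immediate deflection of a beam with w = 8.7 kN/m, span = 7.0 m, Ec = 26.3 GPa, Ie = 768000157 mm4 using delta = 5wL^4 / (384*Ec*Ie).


Convert: L = 7.0 m = 7000 mm, Ec = 26.3 GPa = 26300 MPa
delta = 5 * 8.7 * 7000^4 / (384 * 26300 * 768000157)
= 13.47 mm

13.47


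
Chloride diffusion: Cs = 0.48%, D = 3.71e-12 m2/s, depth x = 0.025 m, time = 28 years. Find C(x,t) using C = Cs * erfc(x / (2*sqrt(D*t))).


t_seconds = 28 * 365.25 * 24 * 3600 = 883612800.0 s
arg = 0.025 / (2 * sqrt(3.71e-12 * 883612800.0))
= 0.2183
erfc(0.2183) = 0.7575
C = 0.48 * 0.7575 = 0.3636%

0.3636


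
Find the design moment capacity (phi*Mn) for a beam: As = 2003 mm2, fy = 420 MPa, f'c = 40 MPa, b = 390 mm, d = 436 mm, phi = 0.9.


a = As * fy / (0.85 * f'c * b)
= 2003 * 420 / (0.85 * 40 * 390)
= 63.4434 mm
Mn = As * fy * (d - a/2) / 10^6
= 340.1031 kN-m
phi*Mn = 0.9 * 340.1031 = 306.09 kN-m

306.09


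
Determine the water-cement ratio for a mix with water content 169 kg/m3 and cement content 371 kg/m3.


w/c = water / cement
w/c = 169 / 371 = 0.456

0.456


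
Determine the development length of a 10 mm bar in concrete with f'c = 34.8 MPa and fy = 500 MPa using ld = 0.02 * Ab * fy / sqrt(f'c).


Ab = pi * 10^2 / 4 = 78.54 mm2
ld = 0.02 * 78.54 * 500 / sqrt(34.8)
= 133.1 mm

133.1


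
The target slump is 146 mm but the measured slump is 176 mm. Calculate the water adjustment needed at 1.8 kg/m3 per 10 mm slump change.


Difference = 146 - 176 = -30 mm
Water adjustment = -30 * 1.8 / 10 = -5.4 kg/m3

-5.4


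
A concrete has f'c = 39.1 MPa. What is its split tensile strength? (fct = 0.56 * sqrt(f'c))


fct = 0.56 * sqrt(39.1)
= 0.56 * 6.253
= 3.502 MPa

3.502


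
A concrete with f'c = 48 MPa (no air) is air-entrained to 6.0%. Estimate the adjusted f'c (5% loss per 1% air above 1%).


Strength loss = (6.0 - 1) * 5 = 25.0%
f'c = 48 * (1 - 25.0/100)
= 36.0 MPa

36.0


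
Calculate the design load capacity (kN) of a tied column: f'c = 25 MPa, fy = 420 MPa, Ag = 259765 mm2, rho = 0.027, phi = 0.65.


Ast = rho * Ag = 0.027 * 259765 = 7013.655 mm2
phi*Pn = 0.65 * 0.80 * (0.85 * 25 * (259765 - 7013.655) + 420 * 7013.655) / 1000
= 4324.68 kN

4324.68


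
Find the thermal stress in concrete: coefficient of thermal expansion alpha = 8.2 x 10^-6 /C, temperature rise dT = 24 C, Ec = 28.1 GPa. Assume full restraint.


sigma = alpha * dT * Ec
= 8.2e-6 * 24 * 28.1 * 1000
= 5.53 MPa

5.53


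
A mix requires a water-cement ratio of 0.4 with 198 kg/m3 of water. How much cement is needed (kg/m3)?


Cement = water / (w/c)
= 198 / 0.4
= 495.0 kg/m3

495.0


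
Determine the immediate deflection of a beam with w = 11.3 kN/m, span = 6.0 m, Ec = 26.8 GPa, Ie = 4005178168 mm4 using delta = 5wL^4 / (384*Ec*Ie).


Convert: L = 6.0 m = 6000 mm, Ec = 26.8 GPa = 26800 MPa
delta = 5 * 11.3 * 6000^4 / (384 * 26800 * 4005178168)
= 1.78 mm

1.78


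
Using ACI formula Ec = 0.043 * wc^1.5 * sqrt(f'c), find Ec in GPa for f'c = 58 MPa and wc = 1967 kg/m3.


Ec = 0.043 * 1967^1.5 * sqrt(58) / 1000
= 28.57 GPa

28.57


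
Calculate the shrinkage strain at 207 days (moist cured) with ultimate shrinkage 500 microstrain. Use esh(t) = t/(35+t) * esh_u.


esh(207) = 207 / (35 + 207) * 500
= 207 / 242 * 500
= 427.7 microstrain

427.7


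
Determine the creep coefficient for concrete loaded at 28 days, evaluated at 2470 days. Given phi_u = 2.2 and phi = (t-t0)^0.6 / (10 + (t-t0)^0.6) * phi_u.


dt = 2470 - 28 = 2442
phi = 2442^0.6 / (10 + 2442^0.6) * 2.2
= 2.013

2.013


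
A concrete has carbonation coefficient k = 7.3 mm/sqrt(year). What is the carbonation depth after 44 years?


depth = k * sqrt(t)
= 7.3 * sqrt(44)
= 48.42 mm

48.42


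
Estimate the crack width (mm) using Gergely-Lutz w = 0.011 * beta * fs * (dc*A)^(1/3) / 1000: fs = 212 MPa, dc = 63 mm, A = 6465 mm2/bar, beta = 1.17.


w = 0.011 * beta * fs * (dc * A)^(1/3) / 1000
= 0.011 * 1.17 * 212 * (63 * 6465)^(1/3) / 1000
= 0.202 mm

0.202


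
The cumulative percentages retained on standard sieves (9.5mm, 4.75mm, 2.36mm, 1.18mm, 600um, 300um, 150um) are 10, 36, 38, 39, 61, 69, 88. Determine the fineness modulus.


FM = sum(cumulative % retained) / 100
= 341 / 100
= 3.41

3.41


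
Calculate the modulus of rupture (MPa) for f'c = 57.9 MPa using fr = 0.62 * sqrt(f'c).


fr = 0.62 * sqrt(57.9)
= 4.718 MPa

4.718


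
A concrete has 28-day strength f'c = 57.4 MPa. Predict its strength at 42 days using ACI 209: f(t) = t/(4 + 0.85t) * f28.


f(42) = 42 / (4 + 0.85 * 42) * 57.4
= 42 / 39.7 * 57.4
= 60.73 MPa

60.73


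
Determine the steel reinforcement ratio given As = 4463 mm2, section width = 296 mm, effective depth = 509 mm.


rho = As / (b * d)
= 4463 / (296 * 509)
= 0.0296

0.0296


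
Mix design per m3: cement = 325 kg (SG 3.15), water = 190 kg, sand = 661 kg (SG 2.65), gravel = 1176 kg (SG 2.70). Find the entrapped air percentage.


Vol cement = 325 / (3.15 * 1000) = 0.103175 m3
Vol water = 190 / 1000 = 0.19 m3
Vol sand = 661 / (2.65 * 1000) = 0.249434 m3
Vol gravel = 1176 / (2.70 * 1000) = 0.435556 m3
Total solid + water volume = 0.978164 m3
Air = (1 - 0.978164) * 100 = 2.18%

2.18


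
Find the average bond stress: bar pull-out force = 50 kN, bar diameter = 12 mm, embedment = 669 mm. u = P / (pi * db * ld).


u = P / (pi * db * ld)
= 50 * 1000 / (pi * 12 * 669)
= 1.982 MPa

1.982


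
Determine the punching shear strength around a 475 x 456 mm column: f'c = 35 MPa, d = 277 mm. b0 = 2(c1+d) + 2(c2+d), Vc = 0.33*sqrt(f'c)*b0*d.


b0 = 2*(475 + 277) + 2*(456 + 277) = 2970 mm
Vc = 0.33 * sqrt(35) * 2970 * 277 / 1000
= 1606.14 kN

1606.14


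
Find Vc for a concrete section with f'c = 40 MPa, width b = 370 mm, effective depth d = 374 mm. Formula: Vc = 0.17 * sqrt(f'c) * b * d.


Vc = 0.17 * sqrt(40) * 370 * 374 / 1000
= 148.78 kN

148.78


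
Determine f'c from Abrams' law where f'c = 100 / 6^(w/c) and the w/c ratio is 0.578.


f'c = 100 / 6^0.578
= 100 / 2.817
= 35.5 MPa

35.5


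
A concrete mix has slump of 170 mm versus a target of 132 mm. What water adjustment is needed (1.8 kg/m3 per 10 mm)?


Difference = 132 - 170 = -38 mm
Water adjustment = -38 * 1.8 / 10 = -6.8 kg/m3

-6.8


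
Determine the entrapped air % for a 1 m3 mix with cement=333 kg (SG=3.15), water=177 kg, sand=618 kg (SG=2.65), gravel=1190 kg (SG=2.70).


Vol cement = 333 / (3.15 * 1000) = 0.105714 m3
Vol water = 177 / 1000 = 0.177 m3
Vol sand = 618 / (2.65 * 1000) = 0.233208 m3
Vol gravel = 1190 / (2.70 * 1000) = 0.440741 m3
Total solid + water volume = 0.956663 m3
Air = (1 - 0.956663) * 100 = 4.33%

4.33


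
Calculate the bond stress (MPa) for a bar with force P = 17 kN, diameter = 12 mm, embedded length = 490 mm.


u = P / (pi * db * ld)
= 17 * 1000 / (pi * 12 * 490)
= 0.92 MPa

0.92


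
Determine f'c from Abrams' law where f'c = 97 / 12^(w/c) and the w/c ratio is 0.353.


f'c = 97 / 12^0.353
= 97 / 2.404
= 40.35 MPa

40.35


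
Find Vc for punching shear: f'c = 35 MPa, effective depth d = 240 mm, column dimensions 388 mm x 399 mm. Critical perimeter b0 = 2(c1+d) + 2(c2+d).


b0 = 2*(388 + 240) + 2*(399 + 240) = 2534 mm
Vc = 0.33 * sqrt(35) * 2534 * 240 / 1000
= 1187.31 kN

1187.31


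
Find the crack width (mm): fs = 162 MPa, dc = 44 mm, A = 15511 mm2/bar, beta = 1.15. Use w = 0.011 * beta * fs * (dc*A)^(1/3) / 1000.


w = 0.011 * beta * fs * (dc * A)^(1/3) / 1000
= 0.011 * 1.15 * 162 * (44 * 15511)^(1/3) / 1000
= 0.18 mm

0.18


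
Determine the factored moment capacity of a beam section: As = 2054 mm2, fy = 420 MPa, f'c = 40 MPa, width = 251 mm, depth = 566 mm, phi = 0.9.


a = As * fy / (0.85 * f'c * b)
= 2054 * 420 / (0.85 * 40 * 251)
= 101.0874 mm
Mn = As * fy * (d - a/2) / 10^6
= 444.6738 kN-m
phi*Mn = 0.9 * 444.6738 = 400.21 kN-m

400.21


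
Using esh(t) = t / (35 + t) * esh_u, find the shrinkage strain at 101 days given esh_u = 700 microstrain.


esh(101) = 101 / (35 + 101) * 700
= 101 / 136 * 700
= 519.9 microstrain

519.9


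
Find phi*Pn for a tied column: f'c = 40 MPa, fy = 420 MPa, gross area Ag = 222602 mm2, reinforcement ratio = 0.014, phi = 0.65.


Ast = rho * Ag = 0.014 * 222602 = 3116.428 mm2
phi*Pn = 0.65 * 0.80 * (0.85 * 40 * (222602 - 3116.428) + 420 * 3116.428) / 1000
= 4561.13 kN

4561.13


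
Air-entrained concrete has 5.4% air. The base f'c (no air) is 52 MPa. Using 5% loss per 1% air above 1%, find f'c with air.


Strength loss = (5.4 - 1) * 5 = 22.0%
f'c = 52 * (1 - 22.0/100)
= 40.56 MPa

40.56


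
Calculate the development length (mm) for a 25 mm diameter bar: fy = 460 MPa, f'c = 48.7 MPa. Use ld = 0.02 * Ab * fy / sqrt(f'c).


Ab = pi * 25^2 / 4 = 490.874 mm2
ld = 0.02 * 490.874 * 460 / sqrt(48.7)
= 647.1 mm

647.1


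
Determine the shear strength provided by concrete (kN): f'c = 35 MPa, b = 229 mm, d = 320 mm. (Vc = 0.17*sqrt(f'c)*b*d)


Vc = 0.17 * sqrt(35) * 229 * 320 / 1000
= 73.7 kN

73.7


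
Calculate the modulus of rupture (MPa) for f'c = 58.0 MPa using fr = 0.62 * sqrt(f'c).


fr = 0.62 * sqrt(58.0)
= 4.722 MPa

4.722


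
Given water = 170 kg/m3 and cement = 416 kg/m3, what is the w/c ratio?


w/c = water / cement
w/c = 170 / 416 = 0.409

0.409


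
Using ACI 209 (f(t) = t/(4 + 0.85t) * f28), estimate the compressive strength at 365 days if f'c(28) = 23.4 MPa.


f(365) = 365 / (4 + 0.85 * 365) * 23.4
= 365 / 314.25 * 23.4
= 27.18 MPa

27.18


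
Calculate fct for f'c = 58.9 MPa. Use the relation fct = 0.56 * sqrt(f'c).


fct = 0.56 * sqrt(58.9)
= 0.56 * 7.675
= 4.298 MPa

4.298


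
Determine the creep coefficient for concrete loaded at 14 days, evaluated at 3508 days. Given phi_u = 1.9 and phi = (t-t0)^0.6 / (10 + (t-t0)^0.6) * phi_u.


dt = 3508 - 14 = 3494
phi = 3494^0.6 / (10 + 3494^0.6) * 1.9
= 1.768

1.768


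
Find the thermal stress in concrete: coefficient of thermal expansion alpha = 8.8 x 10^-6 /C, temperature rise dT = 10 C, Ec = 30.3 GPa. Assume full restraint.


sigma = alpha * dT * Ec
= 8.8e-6 * 10 * 30.3 * 1000
= 2.666 MPa

2.666


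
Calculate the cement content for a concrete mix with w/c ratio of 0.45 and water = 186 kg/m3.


Cement = water / (w/c)
= 186 / 0.45
= 413.3 kg/m3

413.3


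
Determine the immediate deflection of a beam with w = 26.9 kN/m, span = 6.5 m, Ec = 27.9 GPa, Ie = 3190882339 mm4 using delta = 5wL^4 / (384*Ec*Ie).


Convert: L = 6.5 m = 6500 mm, Ec = 27.9 GPa = 27900 MPa
delta = 5 * 26.9 * 6500^4 / (384 * 27900 * 3190882339)
= 7.02 mm

7.02


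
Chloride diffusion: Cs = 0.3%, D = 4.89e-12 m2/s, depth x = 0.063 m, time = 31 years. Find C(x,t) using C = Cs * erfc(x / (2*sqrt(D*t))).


t_seconds = 31 * 365.25 * 24 * 3600 = 978285600.0 s
arg = 0.063 / (2 * sqrt(4.89e-12 * 978285600.0))
= 0.4554
erfc(0.4554) = 0.5195
C = 0.3 * 0.5195 = 0.1559%

0.1559


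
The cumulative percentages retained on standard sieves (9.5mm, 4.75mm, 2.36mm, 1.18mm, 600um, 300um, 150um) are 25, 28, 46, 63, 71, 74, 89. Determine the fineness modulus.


FM = sum(cumulative % retained) / 100
= 396 / 100
= 3.96

3.96


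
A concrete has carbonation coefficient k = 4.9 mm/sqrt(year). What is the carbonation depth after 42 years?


depth = k * sqrt(t)
= 4.9 * sqrt(42)
= 31.76 mm

31.76


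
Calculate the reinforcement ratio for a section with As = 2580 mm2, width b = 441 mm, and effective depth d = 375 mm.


rho = As / (b * d)
= 2580 / (441 * 375)
= 0.0156

0.0156


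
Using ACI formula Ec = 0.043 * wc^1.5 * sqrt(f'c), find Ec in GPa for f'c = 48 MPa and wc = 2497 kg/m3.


Ec = 0.043 * 2497^1.5 * sqrt(48) / 1000
= 37.17 GPa

37.17
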